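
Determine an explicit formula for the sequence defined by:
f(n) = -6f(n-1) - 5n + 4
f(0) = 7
First-order linear with linear forcing.
Homogeneous solution: f_h(n) = A·(-6)^n.
Try particular f_p(n) = pn + q. Substituting:
  pn + q = -6(p(n-1) + q) - 5n + 4.
Matching the n-coefficient: p = -6p - 5 ⇒ p = - \frac{5}{7}.
Matching constants: q = 6p - 6q + 4 ⇒ q = - \frac{2}{49}.
General: f(n) = A·(-6)^n - \frac{5 n}{7} - \frac{2}{49}.
Apply f(0) = 7: A - \frac{2}{49} = 7 ⇒ A = \frac{345}{49}.
So f(n) = \frac{345 \left(-6\right)^{n}}{49} - \frac{5 n}{7} - \frac{2}{49}.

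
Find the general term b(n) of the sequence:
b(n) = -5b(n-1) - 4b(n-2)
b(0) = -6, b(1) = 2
Characteristic equation: x² + 5x + 4 = 0, which factors as (x - (-1))(x - (-4)) = 0.
Roots r₁ = -1, r₂ = -4 (distinct).
General solution: b(n) = A·(-1)^n + B·(-4)^n.
From b(0) = -6: A + B = -6.
From b(1) = 2: -A - 4B = 2.
Solving: A = - \frac{22}{3}, B = \frac{4}{3}.
So b(n) = - \frac{22 \left(-1\right)^{n}}{3} + \frac{4 \left(-4\right)^{n}}{3}.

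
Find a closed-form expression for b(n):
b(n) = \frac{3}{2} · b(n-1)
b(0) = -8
Pure geometric recurrence with ratio \frac{3}{2}.
By induction b(n) = b(0) · (\frac{3}{2})^n = - 8 \left(\frac{3}{2}\right)^{n}.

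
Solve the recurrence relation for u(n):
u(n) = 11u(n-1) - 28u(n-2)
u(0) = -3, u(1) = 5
Characteristic equation: x² - 11x + 28 = 0, which factors as (x - (4))(x - (7)) = 0.
Roots r₁ = 4, r₂ = 7 (distinct).
General solution: u(n) = A·(4)^n + B·(7)^n.
From u(0) = -3: A + B = -3.
From u(1) = 5: 4A + 7B = 5.
Solving: A = - \frac{26}{3}, B = \frac{17}{3}.
So u(n) = - \frac{26 \cdot 4^{n}}{3} + \frac{17 \cdot 7^{n}}{3}.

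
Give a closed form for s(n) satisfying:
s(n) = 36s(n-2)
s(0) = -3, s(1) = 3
Characteristic equation: x² - 36 = 0, which factors as (x - (-6))(x - (6)) = 0.
Roots r₁ = -6, r₂ = 6 (distinct).
General solution: s(n) = A·(-6)^n + B·(6)^n.
From s(0) = -3: A + B = -3.
From s(1) = 3: -6A + 6B = 3.
Solving: A = - \frac{7}{4}, B = - \frac{5}{4}.
So s(n) = - \frac{7 \left(-6\right)^{n}}{4} - \frac{5 \cdot 6^{n}}{4}.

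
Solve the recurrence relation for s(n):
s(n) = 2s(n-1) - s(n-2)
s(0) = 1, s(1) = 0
Characteristic equation: x² - 2x + 1 = 0, which is (x - (1))².
Repeated root r = 1.
General solution: s(n) = (A + Bn)·(1)^n.
From s(0) = 1: A = 1.
From s(1) = 0: (A + B)·(1) = 0 ⇒ B = -1.
So s(n) = \left(1 - n\right) \cdot (1)^n.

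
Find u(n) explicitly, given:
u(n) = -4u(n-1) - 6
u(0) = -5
First-order linear non-homogeneous.
Homogeneous solution: u_h(n) = A·(-4)^n.
Try constant particular solution u_p = K: K = -4K - 6 ⇒ K = - \frac{6}{5}.
General: u(n) = A·(-4)^n - \frac{6}{5}.
Apply u(0) = -5: A - \frac{6}{5} = -5 ⇒ A = - \frac{19}{5}.
So u(n) = - \frac{19 \left(-4\right)^{n}}{5} - \frac{6}{5}.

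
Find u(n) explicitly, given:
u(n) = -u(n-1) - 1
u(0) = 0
First-order linear non-homogeneous.
Homogeneous solution: u_h(n) = A·(-1)^n.
Try constant particular solution u_p = K: K = -K - 1 ⇒ K = - \frac{1}{2}.
General: u(n) = A·(-1)^n - \frac{1}{2}.
Apply u(0) = 0: A - \frac{1}{2} = 0 ⇒ A = \frac{1}{2}.
So u(n) = \frac{\left(-1\right)^{n}}{2} - \frac{1}{2}.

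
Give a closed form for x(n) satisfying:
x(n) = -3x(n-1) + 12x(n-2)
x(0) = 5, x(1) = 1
Characteristic equation: x² + 3x - 12 = 0.
Discriminant Δ = (-3)² + 4·(12) = 57.
Roots r₁,₂ = (-3 ± √57)/2, so r₁ = - \frac{3}{2} + \frac{\sqrt{57}}{2}, r₂ = - \frac{\sqrt{57}}{2} - \frac{3}{2}.
General solution: x(n) = A·r₁^n + B·r₂^n.
From the initial conditions, A + B = 5 and r₁A + r₂B = 1.
Since r₁ - r₂ = √57: A = (1 - (5)r₂)/√57 = \frac{17 \sqrt{57}}{114} + \frac{5}{2}, and B = 5 - A = \frac{5}{2} - \frac{17 \sqrt{57}}{114}.
So x(n) = \left(\frac{17 \sqrt{57}}{114} + \frac{5}{2}\right)\left(- \frac{3}{2} + \frac{\sqrt{57}}{2}\right)^n + \left(\frac{5}{2} - \frac{17 \sqrt{57}}{114}\right)\left(- \frac{\sqrt{57}}{2} - \frac{3}{2}\right)^n.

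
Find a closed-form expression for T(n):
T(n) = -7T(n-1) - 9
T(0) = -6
First-order linear non-homogeneous.
Homogeneous solution: T_h(n) = A·(-7)^n.
Try constant particular solution T_p = K: K = -7K - 9 ⇒ K = - \frac{9}{8}.
General: T(n) = A·(-7)^n - \frac{9}{8}.
Apply T(0) = -6: A - \frac{9}{8} = -6 ⇒ A = - \frac{39}{8}.
So T(n) = - \frac{39 \left(-7\right)^{n}}{8} - \frac{9}{8}.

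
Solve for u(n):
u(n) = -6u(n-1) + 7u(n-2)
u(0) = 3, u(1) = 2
Characteristic equation: x² + 6x - 7 = 0, which factors as (x - (-7))(x - (1)) = 0.
Roots r₁ = -7, r₂ = 1 (distinct).
General solution: u(n) = A·(-7)^n + B·(1)^n.
From u(0) = 3: A + B = 3.
From u(1) = 2: -7A + B = 2.
Solving: A = \frac{1}{8}, B = \frac{23}{8}.
So u(n) = \frac{\left(-7\right)^{n}}{8} + \frac{23}{8}.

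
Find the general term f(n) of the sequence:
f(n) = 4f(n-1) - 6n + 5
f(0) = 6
First-order linear with linear forcing.
Homogeneous solution: f_h(n) = A·(4)^n.
Try particular f_p(n) = pn + q. Substituting:
  pn + q = 4(p(n-1) + q) - 6n + 5.
Matching the n-coefficient: p = 4p - 6 ⇒ p = 2.
Matching constants: q = -4p + 4q + 5 ⇒ q = 1.
General: f(n) = A·(4)^n + 2 n + 1.
Apply f(0) = 6: A + 1 = 6 ⇒ A = 5.
So f(n) = 5 \cdot 4^{n} + 2 n + 1.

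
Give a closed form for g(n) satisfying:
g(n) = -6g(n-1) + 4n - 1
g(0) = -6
First-order linear with linear forcing.
Homogeneous solution: g_h(n) = A·(-6)^n.
Try particular g_p(n) = pn + q. Substituting:
  pn + q = -6(p(n-1) + q) + 4n - 1.
Matching the n-coefficient: p = -6p + 4 ⇒ p = \frac{4}{7}.
Matching constants: q = 6p - 6q - 1 ⇒ q = \frac{17}{49}.
General: g(n) = A·(-6)^n + \frac{4 n}{7} + \frac{17}{49}.
Apply g(0) = -6: A + \frac{17}{49} = -6 ⇒ A = - \frac{311}{49}.
So g(n) = - \frac{311 \left(-6\right)^{n}}{49} + \frac{4 n}{7} + \frac{17}{49}.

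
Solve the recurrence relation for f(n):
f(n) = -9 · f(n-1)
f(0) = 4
Pure geometric recurrence with ratio -9.
By induction f(n) = f(0) · (-9)^n = 4 \left(-9\right)^{n}.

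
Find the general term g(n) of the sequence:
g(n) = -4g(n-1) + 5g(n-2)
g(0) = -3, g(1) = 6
Characteristic equation: x² + 4x - 5 = 0, which factors as (x - (1))(x - (-5)) = 0.
Roots r₁ = 1, r₂ = -5 (distinct).
General solution: g(n) = A·(1)^n + B·(-5)^n.
From g(0) = -3: A + B = -3.
From g(1) = 6: A - 5B = 6.
Solving: A = - \frac{3}{2}, B = - \frac{3}{2}.
So g(n) = - \frac{3 \left(-5\right)^{n}}{2} - \frac{3}{2}.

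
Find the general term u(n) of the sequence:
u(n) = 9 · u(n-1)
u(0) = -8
Pure geometric recurrence with ratio 9.
By induction u(n) = u(0) · (9)^n = - 8 \cdot 9^{n}.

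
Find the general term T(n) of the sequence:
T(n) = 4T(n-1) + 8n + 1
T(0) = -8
First-order linear with linear forcing.
Homogeneous solution: T_h(n) = A·(4)^n.
Try particular T_p(n) = pn + q. Substituting:
  pn + q = 4(p(n-1) + q) + 8n + 1.
Matching the n-coefficient: p = 4p + 8 ⇒ p = - \frac{8}{3}.
Matching constants: q = -4p + 4q + 1 ⇒ q = - \frac{35}{9}.
General: T(n) = A·(4)^n - \frac{8 n}{3} - \frac{35}{9}.
Apply T(0) = -8: A - \frac{35}{9} = -8 ⇒ A = - \frac{37}{9}.
So T(n) = - \frac{37 \cdot 4^{n}}{9} - \frac{8 n}{3} - \frac{35}{9}.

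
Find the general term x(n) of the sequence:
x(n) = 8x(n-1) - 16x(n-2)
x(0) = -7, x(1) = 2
Characteristic equation: x² - 8x + 16 = 0, which is (x - (4))².
Repeated root r = 4.
General solution: x(n) = (A + Bn)·(4)^n.
From x(0) = -7: A = -7.
From x(1) = 2: (A + B)·(4) = 2 ⇒ B = \frac{15}{2}.
So x(n) = \left(\frac{15 n}{2} - 7\right) \cdot (4)^n.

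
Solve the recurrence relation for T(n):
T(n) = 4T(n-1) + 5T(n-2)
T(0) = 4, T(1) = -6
Characteristic equation: x² - 4x - 5 = 0, which factors as (x - (-1))(x - (5)) = 0.
Roots r₁ = -1, r₂ = 5 (distinct).
General solution: T(n) = A·(-1)^n + B·(5)^n.
From T(0) = 4: A + B = 4.
From T(1) = -6: -A + 5B = -6.
Solving: A = \frac{13}{3}, B = - \frac{1}{3}.
So T(n) = \frac{13 \left(-1\right)^{n}}{3} - \frac{5^{n}}{3}.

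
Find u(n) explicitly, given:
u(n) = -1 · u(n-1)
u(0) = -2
Pure geometric recurrence with ratio -1.
By induction u(n) = u(0) · (-1)^n = - 2 \left(-1\right)^{n}.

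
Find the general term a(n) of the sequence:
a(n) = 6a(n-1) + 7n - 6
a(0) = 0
First-order linear with linear forcing.
Homogeneous solution: a_h(n) = A·(6)^n.
Try particular a_p(n) = pn + q. Substituting:
  pn + q = 6(p(n-1) + q) + 7n - 6.
Matching the n-coefficient: p = 6p + 7 ⇒ p = - \frac{7}{5}.
Matching constants: q = -6p + 6q - 6 ⇒ q = - \frac{12}{25}.
General: a(n) = A·(6)^n - \frac{7 n}{5} - \frac{12}{25}.
Apply a(0) = 0: A - \frac{12}{25} = 0 ⇒ A = \frac{12}{25}.
So a(n) = \frac{12 \cdot 6^{n}}{25} - \frac{7 n}{5} - \frac{12}{25}.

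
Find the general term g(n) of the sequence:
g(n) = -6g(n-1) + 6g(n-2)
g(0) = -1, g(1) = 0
Characteristic equation: x² + 6x - 6 = 0.
Discriminant Δ = (-6)² + 4·(6) = 60.
Roots r₁,₂ = (-6 ± √60)/2, so r₁ = -3 + \sqrt{15}, r₂ = - \sqrt{15} - 3.
General solution: g(n) = A·r₁^n + B·r₂^n.
From the initial conditions, A + B = -1 and r₁A + r₂B = 0.
Since r₁ - r₂ = √60: A = (0 - (-1)r₂)/√60 = - \frac{1}{2} - \frac{\sqrt{15}}{10}, and B = -1 - A = - \frac{1}{2} + \frac{\sqrt{15}}{10}.
So g(n) = \left(- \frac{1}{2} - \frac{\sqrt{15}}{10}\right)\left(-3 + \sqrt{15}\right)^n + \left(- \frac{1}{2} + \frac{\sqrt{15}}{10}\right)\left(- \sqrt{15} - 3\right)^n.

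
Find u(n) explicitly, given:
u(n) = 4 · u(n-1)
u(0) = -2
Pure geometric recurrence with ratio 4.
By induction u(n) = u(0) · (4)^n = - 2 \cdot 4^{n}.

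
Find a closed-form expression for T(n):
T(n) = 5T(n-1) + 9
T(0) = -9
First-order linear non-homogeneous.
Homogeneous solution: T_h(n) = A·(5)^n.
Try constant particular solution T_p = K: K = 5K + 9 ⇒ K = - \frac{9}{4}.
General: T(n) = A·(5)^n - \frac{9}{4}.
Apply T(0) = -9: A - \frac{9}{4} = -9 ⇒ A = - \frac{27}{4}.
So T(n) = - \frac{27 \cdot 5^{n}}{4} - \frac{9}{4}.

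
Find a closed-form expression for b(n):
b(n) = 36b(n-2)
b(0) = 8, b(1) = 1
Characteristic equation: x² - 36 = 0, which factors as (x - (6))(x - (-6)) = 0.
Roots r₁ = 6, r₂ = -6 (distinct).
General solution: b(n) = A·(6)^n + B·(-6)^n.
From b(0) = 8: A + B = 8.
From b(1) = 1: 6A - 6B = 1.
Solving: A = \frac{49}{12}, B = \frac{47}{12}.
So b(n) = \frac{47 \left(-6\right)^{n}}{12} + \frac{49 \cdot 6^{n}}{12}.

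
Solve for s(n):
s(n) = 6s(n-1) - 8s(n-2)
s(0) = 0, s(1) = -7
Characteristic equation: x² - 6x + 8 = 0, which factors as (x - (2))(x - (4)) = 0.
Roots r₁ = 2, r₂ = 4 (distinct).
General solution: s(n) = A·(2)^n + B·(4)^n.
From s(0) = 0: A + B = 0.
From s(1) = -7: 2A + 4B = -7.
Solving: A = \frac{7}{2}, B = - \frac{7}{2}.
So s(n) = \frac{7 \cdot 2^{n}}{2} - \frac{7 \cdot 4^{n}}{2}.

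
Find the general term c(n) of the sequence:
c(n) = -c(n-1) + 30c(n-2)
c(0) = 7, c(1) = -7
Characteristic equation: x² + x - 30 = 0, which factors as (x - (-6))(x - (5)) = 0.
Roots r₁ = -6, r₂ = 5 (distinct).
General solution: c(n) = A·(-6)^n + B·(5)^n.
From c(0) = 7: A + B = 7.
From c(1) = -7: -6A + 5B = -7.
Solving: A = \frac{42}{11}, B = \frac{35}{11}.
So c(n) = \frac{42 \left(-6\right)^{n}}{11} + \frac{35 \cdot 5^{n}}{11}.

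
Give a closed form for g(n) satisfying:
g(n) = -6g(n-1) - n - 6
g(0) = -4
First-order linear with linear forcing.
Homogeneous solution: g_h(n) = A·(-6)^n.
Try particular g_p(n) = pn + q. Substituting:
  pn + q = -6(p(n-1) + q) - n - 6.
Matching the n-coefficient: p = -6p - 1 ⇒ p = - \frac{1}{7}.
Matching constants: q = 6p - 6q - 6 ⇒ q = - \frac{48}{49}.
General: g(n) = A·(-6)^n - \frac{n}{7} - \frac{48}{49}.
Apply g(0) = -4: A - \frac{48}{49} = -4 ⇒ A = - \frac{148}{49}.
So g(n) = - \frac{148 \left(-6\right)^{n}}{49} - \frac{n}{7} - \frac{48}{49}.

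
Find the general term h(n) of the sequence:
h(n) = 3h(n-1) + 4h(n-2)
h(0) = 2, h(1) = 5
Characteristic equation: x² - 3x - 4 = 0, which factors as (x - (4))(x - (-1)) = 0.
Roots r₁ = 4, r₂ = -1 (distinct).
General solution: h(n) = A·(4)^n + B·(-1)^n.
From h(0) = 2: A + B = 2.
From h(1) = 5: 4A - B = 5.
Solving: A = \frac{7}{5}, B = \frac{3}{5}.
So h(n) = \frac{3 \left(-1\right)^{n}}{5} + \frac{7 \cdot 4^{n}}{5}.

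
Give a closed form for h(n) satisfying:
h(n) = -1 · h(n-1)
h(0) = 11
Pure geometric recurrence with ratio -1.
By induction h(n) = h(0) · (-1)^n = 11 \left(-1\right)^{n}.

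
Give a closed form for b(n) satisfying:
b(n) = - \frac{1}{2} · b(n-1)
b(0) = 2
Pure geometric recurrence with ratio - \frac{1}{2}.
By induction b(n) = b(0) · (- \frac{1}{2})^n = 2 \left(- \frac{1}{2}\right)^{n}.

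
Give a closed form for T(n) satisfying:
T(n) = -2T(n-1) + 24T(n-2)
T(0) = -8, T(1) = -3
Characteristic equation: x² + 2x - 24 = 0, which factors as (x - (4))(x - (-6)) = 0.
Roots r₁ = 4, r₂ = -6 (distinct).
General solution: T(n) = A·(4)^n + B·(-6)^n.
From T(0) = -8: A + B = -8.
From T(1) = -3: 4A - 6B = -3.
Solving: A = - \frac{51}{10}, B = - \frac{29}{10}.
So T(n) = - \frac{29 \left(-6\right)^{n}}{10} - \frac{51 \cdot 4^{n}}{10}.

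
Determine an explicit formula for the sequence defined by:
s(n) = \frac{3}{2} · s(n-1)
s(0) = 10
Pure geometric recurrence with ratio \frac{3}{2}.
By induction s(n) = s(0) · (\frac{3}{2})^n = 10 \left(\frac{3}{2}\right)^{n}.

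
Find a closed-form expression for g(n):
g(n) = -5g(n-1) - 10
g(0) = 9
First-order linear non-homogeneous.
Homogeneous solution: g_h(n) = A·(-5)^n.
Try constant particular solution g_p = K: K = -5K - 10 ⇒ K = - \frac{5}{3}.
General: g(n) = A·(-5)^n - \frac{5}{3}.
Apply g(0) = 9: A - \frac{5}{3} = 9 ⇒ A = \frac{32}{3}.
So g(n) = \frac{32 \left(-5\right)^{n}}{3} - \frac{5}{3}.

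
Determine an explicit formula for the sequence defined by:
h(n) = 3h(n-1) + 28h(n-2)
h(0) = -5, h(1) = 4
Characteristic equation: x² - 3x - 28 = 0, which factors as (x - (-4))(x - (7)) = 0.
Roots r₁ = -4, r₂ = 7 (distinct).
General solution: h(n) = A·(-4)^n + B·(7)^n.
From h(0) = -5: A + B = -5.
From h(1) = 4: -4A + 7B = 4.
Solving: A = - \frac{39}{11}, B = - \frac{16}{11}.
So h(n) = - \frac{39 \left(-4\right)^{n}}{11} - \frac{16 \cdot 7^{n}}{11}.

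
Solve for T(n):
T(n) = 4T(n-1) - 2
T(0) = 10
First-order linear non-homogeneous.
Homogeneous solution: T_h(n) = A·(4)^n.
Try constant particular solution T_p = K: K = 4K - 2 ⇒ K = \frac{2}{3}.
General: T(n) = A·(4)^n + \frac{2}{3}.
Apply T(0) = 10: A + \frac{2}{3} = 10 ⇒ A = \frac{28}{3}.
So T(n) = \frac{28 \cdot 4^{n}}{3} + \frac{2}{3}.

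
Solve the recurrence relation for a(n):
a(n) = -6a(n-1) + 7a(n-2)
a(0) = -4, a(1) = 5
Characteristic equation: x² + 6x - 7 = 0, which factors as (x - (-7))(x - (1)) = 0.
Roots r₁ = -7, r₂ = 1 (distinct).
General solution: a(n) = A·(-7)^n + B·(1)^n.
From a(0) = -4: A + B = -4.
From a(1) = 5: -7A + B = 5.
Solving: A = - \frac{9}{8}, B = - \frac{23}{8}.
So a(n) = - \frac{9 \left(-7\right)^{n}}{8} - \frac{23}{8}.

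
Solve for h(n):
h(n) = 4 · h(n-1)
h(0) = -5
Pure geometric recurrence with ratio 4.
By induction h(n) = h(0) · (4)^n = - 5 \cdot 4^{n}.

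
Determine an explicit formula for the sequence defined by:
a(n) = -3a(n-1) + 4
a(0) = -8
First-order linear non-homogeneous.
Homogeneous solution: a_h(n) = A·(-3)^n.
Try constant particular solution a_p = K: K = -3K + 4 ⇒ K = 1.
General: a(n) = A·(-3)^n + 1.
Apply a(0) = -8: A + 1 = -8 ⇒ A = -9.
So a(n) = 1 - 9 \left(-3\right)^{n}.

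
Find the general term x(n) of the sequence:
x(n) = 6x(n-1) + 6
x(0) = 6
First-order linear non-homogeneous.
Homogeneous solution: x_h(n) = A·(6)^n.
Try constant particular solution x_p = K: K = 6K + 6 ⇒ K = - \frac{6}{5}.
General: x(n) = A·(6)^n - \frac{6}{5}.
Apply x(0) = 6: A - \frac{6}{5} = 6 ⇒ A = \frac{36}{5}.
So x(n) = \frac{36 \cdot 6^{n}}{5} - \frac{6}{5}.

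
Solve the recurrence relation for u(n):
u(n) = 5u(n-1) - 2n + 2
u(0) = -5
First-order linear with linear forcing.
Homogeneous solution: u_h(n) = A·(5)^n.
Try particular u_p(n) = pn + q. Substituting:
  pn + q = 5(p(n-1) + q) - 2n + 2.
Matching the n-coefficient: p = 5p - 2 ⇒ p = \frac{1}{2}.
Matching constants: q = -5p + 5q + 2 ⇒ q = \frac{1}{8}.
General: u(n) = A·(5)^n + \frac{n}{2} + \frac{1}{8}.
Apply u(0) = -5: A + \frac{1}{8} = -5 ⇒ A = - \frac{41}{8}.
So u(n) = - \frac{41 \cdot 5^{n}}{8} + \frac{n}{2} + \frac{1}{8}.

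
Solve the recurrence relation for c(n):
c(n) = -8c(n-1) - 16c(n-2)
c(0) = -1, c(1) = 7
Characteristic equation: x² + 8x + 16 = 0, which is (x - (-4))².
Repeated root r = -4.
General solution: c(n) = (A + Bn)·(-4)^n.
From c(0) = -1: A = -1.
From c(1) = 7: (A + B)·(-4) = 7 ⇒ B = - \frac{3}{4}.
So c(n) = \left(- \frac{3 n}{4} - 1\right) \cdot (-4)^n.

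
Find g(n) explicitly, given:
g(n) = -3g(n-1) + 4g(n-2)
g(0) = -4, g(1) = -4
Characteristic equation: x² + 3x - 4 = 0, which factors as (x - (1))(x - (-4)) = 0.
Roots r₁ = 1, r₂ = -4 (distinct).
General solution: g(n) = A·(1)^n + B·(-4)^n.
From g(0) = -4: A + B = -4.
From g(1) = -4: A - 4B = -4.
Solving: A = -4, B = 0.
So g(n) = -4.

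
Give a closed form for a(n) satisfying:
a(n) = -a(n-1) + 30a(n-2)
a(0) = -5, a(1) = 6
Characteristic equation: x² + x - 30 = 0, which factors as (x - (5))(x - (-6)) = 0.
Roots r₁ = 5, r₂ = -6 (distinct).
General solution: a(n) = A·(5)^n + B·(-6)^n.
From a(0) = -5: A + B = -5.
From a(1) = 6: 5A - 6B = 6.
Solving: A = - \frac{24}{11}, B = - \frac{31}{11}.
So a(n) = - \frac{31 \left(-6\right)^{n}}{11} - \frac{24 \cdot 5^{n}}{11}.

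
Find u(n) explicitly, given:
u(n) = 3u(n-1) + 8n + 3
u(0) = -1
First-order linear with linear forcing.
Homogeneous solution: u_h(n) = A·(3)^n.
Try particular u_p(n) = pn + q. Substituting:
  pn + q = 3(p(n-1) + q) + 8n + 3.
Matching the n-coefficient: p = 3p + 8 ⇒ p = -4.
Matching constants: q = -3p + 3q + 3 ⇒ q = - \frac{15}{2}.
General: u(n) = A·(3)^n - 4 n - \frac{15}{2}.
Apply u(0) = -1: A - \frac{15}{2} = -1 ⇒ A = \frac{13}{2}.
So u(n) = \frac{13 \cdot 3^{n}}{2} - 4 n - \frac{15}{2}.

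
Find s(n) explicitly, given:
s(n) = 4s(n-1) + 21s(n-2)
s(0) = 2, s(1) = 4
Characteristic equation: x² - 4x - 21 = 0, which factors as (x - (-3))(x - (7)) = 0.
Roots r₁ = -3, r₂ = 7 (distinct).
General solution: s(n) = A·(-3)^n + B·(7)^n.
From s(0) = 2: A + B = 2.
From s(1) = 4: -3A + 7B = 4.
Solving: A = 1, B = 1.
So s(n) = \left(-3\right)^{n} + 7^{n}.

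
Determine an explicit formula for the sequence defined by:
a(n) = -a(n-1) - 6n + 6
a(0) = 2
First-order linear with linear forcing.
Homogeneous solution: a_h(n) = A·(-1)^n.
Try particular a_p(n) = pn + q. Substituting:
  pn + q = -(p(n-1) + q) - 6n + 6.
Matching the n-coefficient: p = -p - 6 ⇒ p = -3.
Matching constants: q = p - q + 6 ⇒ q = \frac{3}{2}.
General: a(n) = A·(-1)^n - 3 n + \frac{3}{2}.
Apply a(0) = 2: A + \frac{3}{2} = 2 ⇒ A = \frac{1}{2}.
So a(n) = \frac{\left(-1\right)^{n}}{2} - 3 n + \frac{3}{2}.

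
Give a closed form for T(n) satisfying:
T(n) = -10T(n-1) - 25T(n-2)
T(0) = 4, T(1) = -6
Characteristic equation: x² + 10x + 25 = 0, which is (x - (-5))².
Repeated root r = -5.
General solution: T(n) = (A + Bn)·(-5)^n.
From T(0) = 4: A = 4.
From T(1) = -6: (A + B)·(-5) = -6 ⇒ B = - \frac{14}{5}.
So T(n) = \left(4 - \frac{14 n}{5}\right) \cdot (-5)^n.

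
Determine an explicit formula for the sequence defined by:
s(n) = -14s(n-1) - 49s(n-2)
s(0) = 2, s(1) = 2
Characteristic equation: x² + 14x + 49 = 0, which is (x - (-7))².
Repeated root r = -7.
General solution: s(n) = (A + Bn)·(-7)^n.
From s(0) = 2: A = 2.
From s(1) = 2: (A + B)·(-7) = 2 ⇒ B = - \frac{16}{7}.
So s(n) = \left(2 - \frac{16 n}{7}\right) \cdot (-7)^n.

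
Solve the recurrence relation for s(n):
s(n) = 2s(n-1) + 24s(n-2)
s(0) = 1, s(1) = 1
Characteristic equation: x² - 2x - 24 = 0, which factors as (x - (-4))(x - (6)) = 0.
Roots r₁ = -4, r₂ = 6 (distinct).
General solution: s(n) = A·(-4)^n + B·(6)^n.
From s(0) = 1: A + B = 1.
From s(1) = 1: -4A + 6B = 1.
Solving: A = \frac{1}{2}, B = \frac{1}{2}.
So s(n) = \frac{\left(-4\right)^{n}}{2} + \frac{6^{n}}{2}.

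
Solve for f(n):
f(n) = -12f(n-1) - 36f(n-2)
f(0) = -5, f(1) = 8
Characteristic equation: x² + 12x + 36 = 0, which is (x - (-6))².
Repeated root r = -6.
General solution: f(n) = (A + Bn)·(-6)^n.
From f(0) = -5: A = -5.
From f(1) = 8: (A + B)·(-6) = 8 ⇒ B = \frac{11}{3}.
So f(n) = \left(\frac{11 n}{3} - 5\right) \cdot (-6)^n.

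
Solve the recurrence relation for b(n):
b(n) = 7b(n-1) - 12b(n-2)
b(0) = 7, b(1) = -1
Characteristic equation: x² - 7x + 12 = 0, which factors as (x - (4))(x - (3)) = 0.
Roots r₁ = 4, r₂ = 3 (distinct).
General solution: b(n) = A·(4)^n + B·(3)^n.
From b(0) = 7: A + B = 7.
From b(1) = -1: 4A + 3B = -1.
Solving: A = -22, B = 29.
So b(n) = 29 \cdot 3^{n} - 22 \cdot 4^{n}.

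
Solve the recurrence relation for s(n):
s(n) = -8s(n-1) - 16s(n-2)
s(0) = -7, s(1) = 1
Characteristic equation: x² + 8x + 16 = 0, which is (x - (-4))².
Repeated root r = -4.
General solution: s(n) = (A + Bn)·(-4)^n.
From s(0) = -7: A = -7.
From s(1) = 1: (A + B)·(-4) = 1 ⇒ B = \frac{27}{4}.
So s(n) = \left(\frac{27 n}{4} - 7\right) \cdot (-4)^n.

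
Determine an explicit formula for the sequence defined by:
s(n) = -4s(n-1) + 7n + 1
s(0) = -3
First-order linear with linear forcing.
Homogeneous solution: s_h(n) = A·(-4)^n.
Try particular s_p(n) = pn + q. Substituting:
  pn + q = -4(p(n-1) + q) + 7n + 1.
Matching the n-coefficient: p = -4p + 7 ⇒ p = \frac{7}{5}.
Matching constants: q = 4p - 4q + 1 ⇒ q = \frac{33}{25}.
General: s(n) = A·(-4)^n + \frac{7 n}{5} + \frac{33}{25}.
Apply s(0) = -3: A + \frac{33}{25} = -3 ⇒ A = - \frac{108}{25}.
So s(n) = - \frac{108 \left(-4\right)^{n}}{25} + \frac{7 n}{5} + \frac{33}{25}.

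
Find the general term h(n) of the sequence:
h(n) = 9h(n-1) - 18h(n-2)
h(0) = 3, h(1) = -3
Characteristic equation: x² - 9x + 18 = 0, which factors as (x - (3))(x - (6)) = 0.
Roots r₁ = 3, r₂ = 6 (distinct).
General solution: h(n) = A·(3)^n + B·(6)^n.
From h(0) = 3: A + B = 3.
From h(1) = -3: 3A + 6B = -3.
Solving: A = 7, B = -4.
So h(n) = 7 \cdot 3^{n} - 4 \cdot 6^{n}.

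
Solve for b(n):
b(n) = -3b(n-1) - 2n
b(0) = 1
First-order linear with linear forcing.
Homogeneous solution: b_h(n) = A·(-3)^n.
Try particular b_p(n) = pn + q. Substituting:
  pn + q = -3(p(n-1) + q) - 2n.
Matching the n-coefficient: p = -3p - 2 ⇒ p = - \frac{1}{2}.
Matching constants: q = 3p - 3q ⇒ q = - \frac{3}{8}.
General: b(n) = A·(-3)^n - \frac{n}{2} - \frac{3}{8}.
Apply b(0) = 1: A - \frac{3}{8} = 1 ⇒ A = \frac{11}{8}.
So b(n) = \frac{11 \left(-3\right)^{n}}{8} - \frac{n}{2} - \frac{3}{8}.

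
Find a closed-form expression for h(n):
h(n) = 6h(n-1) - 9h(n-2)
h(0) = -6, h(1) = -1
Characteristic equation: x² - 6x + 9 = 0, which is (x - (3))².
Repeated root r = 3.
General solution: h(n) = (A + Bn)·(3)^n.
From h(0) = -6: A = -6.
From h(1) = -1: (A + B)·(3) = -1 ⇒ B = \frac{17}{3}.
So h(n) = \left(\frac{17 n}{3} - 6\right) \cdot (3)^n.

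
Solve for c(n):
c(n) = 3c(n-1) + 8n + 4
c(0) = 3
First-order linear with linear forcing.
Homogeneous solution: c_h(n) = A·(3)^n.
Try particular c_p(n) = pn + q. Substituting:
  pn + q = 3(p(n-1) + q) + 8n + 4.
Matching the n-coefficient: p = 3p + 8 ⇒ p = -4.
Matching constants: q = -3p + 3q + 4 ⇒ q = -8.
General: c(n) = A·(3)^n - 4 n - 8.
Apply c(0) = 3: A - 8 = 3 ⇒ A = 11.
So c(n) = 11 \cdot 3^{n} - 4 n - 8.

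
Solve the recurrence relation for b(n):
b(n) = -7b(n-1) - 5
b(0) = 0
First-order linear non-homogeneous.
Homogeneous solution: b_h(n) = A·(-7)^n.
Try constant particular solution b_p = K: K = -7K - 5 ⇒ K = - \frac{5}{8}.
General: b(n) = A·(-7)^n - \frac{5}{8}.
Apply b(0) = 0: A - \frac{5}{8} = 0 ⇒ A = \frac{5}{8}.
So b(n) = \frac{5 \left(-7\right)^{n}}{8} - \frac{5}{8}.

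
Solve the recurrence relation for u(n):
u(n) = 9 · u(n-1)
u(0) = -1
Pure geometric recurrence with ratio 9.
By induction u(n) = u(0) · (9)^n = - 9^{n}.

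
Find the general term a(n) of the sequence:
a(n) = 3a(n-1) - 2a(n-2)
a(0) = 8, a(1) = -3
Characteristic equation: x² - 3x + 2 = 0, which factors as (x - (1))(x - (2)) = 0.
Roots r₁ = 1, r₂ = 2 (distinct).
General solution: a(n) = A·(1)^n + B·(2)^n.
From a(0) = 8: A + B = 8.
From a(1) = -3: A + 2B = -3.
Solving: A = 19, B = -11.
So a(n) = 19 - 11 \cdot 2^{n}.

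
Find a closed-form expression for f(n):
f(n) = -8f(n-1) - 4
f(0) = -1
First-order linear non-homogeneous.
Homogeneous solution: f_h(n) = A·(-8)^n.
Try constant particular solution f_p = K: K = -8K - 4 ⇒ K = - \frac{4}{9}.
General: f(n) = A·(-8)^n - \frac{4}{9}.
Apply f(0) = -1: A - \frac{4}{9} = -1 ⇒ A = - \frac{5}{9}.
So f(n) = - \frac{5 \left(-8\right)^{n}}{9} - \frac{4}{9}.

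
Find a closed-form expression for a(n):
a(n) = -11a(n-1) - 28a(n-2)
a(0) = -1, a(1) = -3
Characteristic equation: x² + 11x + 28 = 0, which factors as (x - (-7))(x - (-4)) = 0.
Roots r₁ = -7, r₂ = -4 (distinct).
General solution: a(n) = A·(-7)^n + B·(-4)^n.
From a(0) = -1: A + B = -1.
From a(1) = -3: -7A - 4B = -3.
Solving: A = \frac{7}{3}, B = - \frac{10}{3}.
So a(n) = - \frac{10 \left(-4\right)^{n}}{3} + \frac{7 \left(-7\right)^{n}}{3}.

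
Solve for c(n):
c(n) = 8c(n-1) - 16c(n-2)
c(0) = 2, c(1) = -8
Characteristic equation: x² - 8x + 16 = 0, which is (x - (4))².
Repeated root r = 4.
General solution: c(n) = (A + Bn)·(4)^n.
From c(0) = 2: A = 2.
From c(1) = -8: (A + B)·(4) = -8 ⇒ B = -4.
So c(n) = \left(2 - 4 n\right) \cdot (4)^n.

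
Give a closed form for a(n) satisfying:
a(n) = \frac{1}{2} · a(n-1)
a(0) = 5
Pure geometric recurrence with ratio \frac{1}{2}.
By induction a(n) = a(0) · (\frac{1}{2})^n = 5 \cdot 2^{- n}.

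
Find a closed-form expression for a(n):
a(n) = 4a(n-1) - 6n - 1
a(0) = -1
First-order linear with linear forcing.
Homogeneous solution: a_h(n) = A·(4)^n.
Try particular a_p(n) = pn + q. Substituting:
  pn + q = 4(p(n-1) + q) - 6n - 1.
Matching the n-coefficient: p = 4p - 6 ⇒ p = 2.
Matching constants: q = -4p + 4q - 1 ⇒ q = 3.
General: a(n) = A·(4)^n + 2 n + 3.
Apply a(0) = -1: A + 3 = -1 ⇒ A = -4.
So a(n) = - 4 \cdot 4^{n} + 2 n + 3.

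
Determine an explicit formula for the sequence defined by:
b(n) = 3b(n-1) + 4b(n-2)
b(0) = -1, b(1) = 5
Characteristic equation: x² - 3x - 4 = 0, which factors as (x - (4))(x - (-1)) = 0.
Roots r₁ = 4, r₂ = -1 (distinct).
General solution: b(n) = A·(4)^n + B·(-1)^n.
From b(0) = -1: A + B = -1.
From b(1) = 5: 4A - B = 5.
Solving: A = \frac{4}{5}, B = - \frac{9}{5}.
So b(n) = - \frac{9 \left(-1\right)^{n}}{5} + \frac{4 \cdot 4^{n}}{5}.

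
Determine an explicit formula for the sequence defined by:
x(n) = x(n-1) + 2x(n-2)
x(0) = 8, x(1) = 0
Characteristic equation: x² - x - 2 = 0, which factors as (x - (-1))(x - (2)) = 0.
Roots r₁ = -1, r₂ = 2 (distinct).
General solution: x(n) = A·(-1)^n + B·(2)^n.
From x(0) = 8: A + B = 8.
From x(1) = 0: -A + 2B = 0.
Solving: A = \frac{16}{3}, B = \frac{8}{3}.
So x(n) = \frac{16 \left(-1\right)^{n}}{3} + \frac{8 \cdot 2^{n}}{3}.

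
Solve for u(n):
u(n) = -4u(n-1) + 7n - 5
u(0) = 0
First-order linear with linear forcing.
Homogeneous solution: u_h(n) = A·(-4)^n.
Try particular u_p(n) = pn + q. Substituting:
  pn + q = -4(p(n-1) + q) + 7n - 5.
Matching the n-coefficient: p = -4p + 7 ⇒ p = \frac{7}{5}.
Matching constants: q = 4p - 4q - 5 ⇒ q = \frac{3}{25}.
General: u(n) = A·(-4)^n + \frac{7 n}{5} + \frac{3}{25}.
Apply u(0) = 0: A + \frac{3}{25} = 0 ⇒ A = - \frac{3}{25}.
So u(n) = - \frac{3 \left(-4\right)^{n}}{25} + \frac{7 n}{5} + \frac{3}{25}.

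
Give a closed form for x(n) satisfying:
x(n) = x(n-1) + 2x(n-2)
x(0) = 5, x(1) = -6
Characteristic equation: x² - x - 2 = 0, which factors as (x - (2))(x - (-1)) = 0.
Roots r₁ = 2, r₂ = -1 (distinct).
General solution: x(n) = A·(2)^n + B·(-1)^n.
From x(0) = 5: A + B = 5.
From x(1) = -6: 2A - B = -6.
Solving: A = - \frac{1}{3}, B = \frac{16}{3}.
So x(n) = \frac{16 \left(-1\right)^{n}}{3} - \frac{2^{n}}{3}.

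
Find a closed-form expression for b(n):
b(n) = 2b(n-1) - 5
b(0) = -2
First-order linear non-homogeneous.
Homogeneous solution: b_h(n) = A·(2)^n.
Try constant particular solution b_p = K: K = 2K - 5 ⇒ K = 5.
General: b(n) = A·(2)^n + 5.
Apply b(0) = -2: A + 5 = -2 ⇒ A = -7.
So b(n) = 5 - 7 \cdot 2^{n}.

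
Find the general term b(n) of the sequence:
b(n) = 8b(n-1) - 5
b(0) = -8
First-order linear non-homogeneous.
Homogeneous solution: b_h(n) = A·(8)^n.
Try constant particular solution b_p = K: K = 8K - 5 ⇒ K = \frac{5}{7}.
General: b(n) = A·(8)^n + \frac{5}{7}.
Apply b(0) = -8: A + \frac{5}{7} = -8 ⇒ A = - \frac{61}{7}.
So b(n) = \frac{5}{7} - \frac{61 \cdot 8^{n}}{7}.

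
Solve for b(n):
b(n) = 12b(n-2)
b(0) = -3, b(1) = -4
Characteristic equation: x² - 12 = 0.
Discriminant Δ = (0)² + 4·(12) = 48.
Roots r₁,₂ = (0 ± √48)/2, so r₁ = 2 \sqrt{3}, r₂ = - 2 \sqrt{3}.
General solution: b(n) = A·r₁^n + B·r₂^n.
From the initial conditions, A + B = -3 and r₁A + r₂B = -4.
Since r₁ - r₂ = √48: A = (-4 - (-3)r₂)/√48 = - \frac{3}{2} - \frac{\sqrt{3}}{3}, and B = -3 - A = - \frac{3}{2} + \frac{\sqrt{3}}{3}.
So b(n) = \left(- \frac{3}{2} - \frac{\sqrt{3}}{3}\right)\left(2 \sqrt{3}\right)^n + \left(- \frac{3}{2} + \frac{\sqrt{3}}{3}\right)\left(- 2 \sqrt{3}\right)^n.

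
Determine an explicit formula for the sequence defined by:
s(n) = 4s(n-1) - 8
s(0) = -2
First-order linear non-homogeneous.
Homogeneous solution: s_h(n) = A·(4)^n.
Try constant particular solution s_p = K: K = 4K - 8 ⇒ K = \frac{8}{3}.
General: s(n) = A·(4)^n + \frac{8}{3}.
Apply s(0) = -2: A + \frac{8}{3} = -2 ⇒ A = - \frac{14}{3}.
So s(n) = \frac{8}{3} - \frac{14 \cdot 4^{n}}{3}.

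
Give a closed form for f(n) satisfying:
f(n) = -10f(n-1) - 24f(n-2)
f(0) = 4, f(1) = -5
Characteristic equation: x² + 10x + 24 = 0, which factors as (x - (-6))(x - (-4)) = 0.
Roots r₁ = -6, r₂ = -4 (distinct).
General solution: f(n) = A·(-6)^n + B·(-4)^n.
From f(0) = 4: A + B = 4.
From f(1) = -5: -6A - 4B = -5.
Solving: A = - \frac{11}{2}, B = \frac{19}{2}.
So f(n) = \frac{19 \left(-4\right)^{n}}{2} - \frac{11 \left(-6\right)^{n}}{2}.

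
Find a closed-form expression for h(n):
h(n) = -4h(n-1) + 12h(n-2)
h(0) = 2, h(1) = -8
Characteristic equation: x² + 4x - 12 = 0, which factors as (x - (-6))(x - (2)) = 0.
Roots r₁ = -6, r₂ = 2 (distinct).
General solution: h(n) = A·(-6)^n + B·(2)^n.
From h(0) = 2: A + B = 2.
From h(1) = -8: -6A + 2B = -8.
Solving: A = \frac{3}{2}, B = \frac{1}{2}.
So h(n) = \frac{3 \left(-6\right)^{n}}{2} + \frac{2^{n}}{2}.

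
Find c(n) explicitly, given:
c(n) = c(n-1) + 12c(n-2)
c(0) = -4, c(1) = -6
Characteristic equation: x² - x - 12 = 0, which factors as (x - (4))(x - (-3)) = 0.
Roots r₁ = 4, r₂ = -3 (distinct).
General solution: c(n) = A·(4)^n + B·(-3)^n.
From c(0) = -4: A + B = -4.
From c(1) = -6: 4A - 3B = -6.
Solving: A = - \frac{18}{7}, B = - \frac{10}{7}.
So c(n) = - \frac{10 \left(-3\right)^{n}}{7} - \frac{18 \cdot 4^{n}}{7}.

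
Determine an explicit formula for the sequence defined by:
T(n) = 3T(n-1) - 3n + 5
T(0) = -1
First-order linear with linear forcing.
Homogeneous solution: T_h(n) = A·(3)^n.
Try particular T_p(n) = pn + q. Substituting:
  pn + q = 3(p(n-1) + q) - 3n + 5.
Matching the n-coefficient: p = 3p - 3 ⇒ p = \frac{3}{2}.
Matching constants: q = -3p + 3q + 5 ⇒ q = - \frac{1}{4}.
General: T(n) = A·(3)^n + \frac{3 n}{2} - \frac{1}{4}.
Apply T(0) = -1: A - \frac{1}{4} = -1 ⇒ A = - \frac{3}{4}.
So T(n) = - \frac{3 \cdot 3^{n}}{4} + \frac{3 n}{2} - \frac{1}{4}.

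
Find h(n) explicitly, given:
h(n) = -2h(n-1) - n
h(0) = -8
First-order linear with linear forcing.
Homogeneous solution: h_h(n) = A·(-2)^n.
Try particular h_p(n) = pn + q. Substituting:
  pn + q = -2(p(n-1) + q) - n.
Matching the n-coefficient: p = -2p - 1 ⇒ p = - \frac{1}{3}.
Matching constants: q = 2p - 2q ⇒ q = - \frac{2}{9}.
General: h(n) = A·(-2)^n - \frac{n}{3} - \frac{2}{9}.
Apply h(0) = -8: A - \frac{2}{9} = -8 ⇒ A = - \frac{70}{9}.
So h(n) = - \frac{70 \left(-2\right)^{n}}{9} - \frac{n}{3} - \frac{2}{9}.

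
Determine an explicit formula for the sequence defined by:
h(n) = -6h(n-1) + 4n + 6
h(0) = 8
First-order linear with linear forcing.
Homogeneous solution: h_h(n) = A·(-6)^n.
Try particular h_p(n) = pn + q. Substituting:
  pn + q = -6(p(n-1) + q) + 4n + 6.
Matching the n-coefficient: p = -6p + 4 ⇒ p = \frac{4}{7}.
Matching constants: q = 6p - 6q + 6 ⇒ q = \frac{66}{49}.
General: h(n) = A·(-6)^n + \frac{4 n}{7} + \frac{66}{49}.
Apply h(0) = 8: A + \frac{66}{49} = 8 ⇒ A = \frac{326}{49}.
So h(n) = \frac{326 \left(-6\right)^{n}}{49} + \frac{4 n}{7} + \frac{66}{49}.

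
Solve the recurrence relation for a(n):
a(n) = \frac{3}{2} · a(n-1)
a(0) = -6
Pure geometric recurrence with ratio \frac{3}{2}.
By induction a(n) = a(0) · (\frac{3}{2})^n = - 6 \left(\frac{3}{2}\right)^{n}.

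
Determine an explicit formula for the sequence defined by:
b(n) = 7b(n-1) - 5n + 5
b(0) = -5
First-order linear with linear forcing.
Homogeneous solution: b_h(n) = A·(7)^n.
Try particular b_p(n) = pn + q. Substituting:
  pn + q = 7(p(n-1) + q) - 5n + 5.
Matching the n-coefficient: p = 7p - 5 ⇒ p = \frac{5}{6}.
Matching constants: q = -7p + 7q + 5 ⇒ q = \frac{5}{36}.
General: b(n) = A·(7)^n + \frac{5 n}{6} + \frac{5}{36}.
Apply b(0) = -5: A + \frac{5}{36} = -5 ⇒ A = - \frac{185}{36}.
So b(n) = - \frac{185 \cdot 7^{n}}{36} + \frac{5 n}{6} + \frac{5}{36}.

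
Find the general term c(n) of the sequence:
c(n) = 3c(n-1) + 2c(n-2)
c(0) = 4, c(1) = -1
Characteristic equation: x² - 3x - 2 = 0.
Discriminant Δ = (3)² + 4·(2) = 17.
Roots r₁,₂ = (3 ± √17)/2, so r₁ = \frac{3}{2} + \frac{\sqrt{17}}{2}, r₂ = \frac{3}{2} - \frac{\sqrt{17}}{2}.
General solution: c(n) = A·r₁^n + B·r₂^n.
From the initial conditions, A + B = 4 and r₁A + r₂B = -1.
Since r₁ - r₂ = √17: A = (-1 - (4)r₂)/√17 = 2 - \frac{7 \sqrt{17}}{17}, and B = 4 - A = \frac{7 \sqrt{17}}{17} + 2.
So c(n) = \left(2 - \frac{7 \sqrt{17}}{17}\right)\left(\frac{3}{2} + \frac{\sqrt{17}}{2}\right)^n + \left(\frac{7 \sqrt{17}}{17} + 2\right)\left(\frac{3}{2} - \frac{\sqrt{17}}{2}\right)^n.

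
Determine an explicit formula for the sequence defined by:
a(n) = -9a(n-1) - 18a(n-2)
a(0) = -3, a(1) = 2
Characteristic equation: x² + 9x + 18 = 0, which factors as (x - (-6))(x - (-3)) = 0.
Roots r₁ = -6, r₂ = -3 (distinct).
General solution: a(n) = A·(-6)^n + B·(-3)^n.
From a(0) = -3: A + B = -3.
From a(1) = 2: -6A - 3B = 2.
Solving: A = \frac{7}{3}, B = - \frac{16}{3}.
So a(n) = - \frac{16 \left(-3\right)^{n}}{3} + \frac{7 \left(-6\right)^{n}}{3}.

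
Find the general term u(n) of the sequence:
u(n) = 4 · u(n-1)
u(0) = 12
Pure geometric recurrence with ratio 4.
By induction u(n) = u(0) · (4)^n = 12 \cdot 4^{n}.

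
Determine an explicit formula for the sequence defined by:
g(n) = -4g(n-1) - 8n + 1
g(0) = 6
First-order linear with linear forcing.
Homogeneous solution: g_h(n) = A·(-4)^n.
Try particular g_p(n) = pn + q. Substituting:
  pn + q = -4(p(n-1) + q) - 8n + 1.
Matching the n-coefficient: p = -4p - 8 ⇒ p = - \frac{8}{5}.
Matching constants: q = 4p - 4q + 1 ⇒ q = - \frac{27}{25}.
General: g(n) = A·(-4)^n - \frac{8 n}{5} - \frac{27}{25}.
Apply g(0) = 6: A - \frac{27}{25} = 6 ⇒ A = \frac{177}{25}.
So g(n) = \frac{177 \left(-4\right)^{n}}{25} - \frac{8 n}{5} - \frac{27}{25}.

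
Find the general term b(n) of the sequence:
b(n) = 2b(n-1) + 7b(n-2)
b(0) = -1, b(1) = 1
Characteristic equation: x² - 2x - 7 = 0.
Discriminant Δ = (2)² + 4·(7) = 32.
Roots r₁,₂ = (2 ± √32)/2, so r₁ = 1 + 2 \sqrt{2}, r₂ = 1 - 2 \sqrt{2}.
General solution: b(n) = A·r₁^n + B·r₂^n.
From the initial conditions, A + B = -1 and r₁A + r₂B = 1.
Since r₁ - r₂ = √32: A = (1 - (-1)r₂)/√32 = - \frac{1}{2} + \frac{\sqrt{2}}{4}, and B = -1 - A = - \frac{1}{2} - \frac{\sqrt{2}}{4}.
So b(n) = \left(- \frac{1}{2} + \frac{\sqrt{2}}{4}\right)\left(1 + 2 \sqrt{2}\right)^n + \left(- \frac{1}{2} - \frac{\sqrt{2}}{4}\right)\left(1 - 2 \sqrt{2}\right)^n.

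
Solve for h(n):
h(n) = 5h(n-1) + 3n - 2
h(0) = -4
First-order linear with linear forcing.
Homogeneous solution: h_h(n) = A·(5)^n.
Try particular h_p(n) = pn + q. Substituting:
  pn + q = 5(p(n-1) + q) + 3n - 2.
Matching the n-coefficient: p = 5p + 3 ⇒ p = - \frac{3}{4}.
Matching constants: q = -5p + 5q - 2 ⇒ q = - \frac{7}{16}.
General: h(n) = A·(5)^n - \frac{3 n}{4} - \frac{7}{16}.
Apply h(0) = -4: A - \frac{7}{16} = -4 ⇒ A = - \frac{57}{16}.
So h(n) = - \frac{57 \cdot 5^{n}}{16} - \frac{3 n}{4} - \frac{7}{16}.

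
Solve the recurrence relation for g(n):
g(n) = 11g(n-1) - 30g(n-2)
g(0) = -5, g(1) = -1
Characteristic equation: x² - 11x + 30 = 0, which factors as (x - (6))(x - (5)) = 0.
Roots r₁ = 6, r₂ = 5 (distinct).
General solution: g(n) = A·(6)^n + B·(5)^n.
From g(0) = -5: A + B = -5.
From g(1) = -1: 6A + 5B = -1.
Solving: A = 24, B = -29.
So g(n) = - 29 \cdot 5^{n} + 24 \cdot 6^{n}.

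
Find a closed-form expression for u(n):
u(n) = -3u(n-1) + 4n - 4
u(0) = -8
First-order linear with linear forcing.
Homogeneous solution: u_h(n) = A·(-3)^n.
Try particular u_p(n) = pn + q. Substituting:
  pn + q = -3(p(n-1) + q) + 4n - 4.
Matching the n-coefficient: p = -3p + 4 ⇒ p = 1.
Matching constants: q = 3p - 3q - 4 ⇒ q = - \frac{1}{4}.
General: u(n) = A·(-3)^n + n - \frac{1}{4}.
Apply u(0) = -8: A - \frac{1}{4} = -8 ⇒ A = - \frac{31}{4}.
So u(n) = - \frac{31 \left(-3\right)^{n}}{4} + n - \frac{1}{4}.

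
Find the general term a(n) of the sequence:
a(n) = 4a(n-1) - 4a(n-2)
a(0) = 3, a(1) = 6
Characteristic equation: x² - 4x + 4 = 0, which is (x - (2))².
Repeated root r = 2.
General solution: a(n) = (A + Bn)·(2)^n.
From a(0) = 3: A = 3.
From a(1) = 6: (A + B)·(2) = 6 ⇒ B = 0.
So a(n) = \left(3\right) \cdot (2)^n.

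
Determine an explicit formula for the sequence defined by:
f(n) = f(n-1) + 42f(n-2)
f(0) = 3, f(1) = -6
Characteristic equation: x² - x - 42 = 0, which factors as (x - (-6))(x - (7)) = 0.
Roots r₁ = -6, r₂ = 7 (distinct).
General solution: f(n) = A·(-6)^n + B·(7)^n.
From f(0) = 3: A + B = 3.
From f(1) = -6: -6A + 7B = -6.
Solving: A = \frac{27}{13}, B = \frac{12}{13}.
So f(n) = \frac{27 \left(-6\right)^{n}}{13} + \frac{12 \cdot 7^{n}}{13}.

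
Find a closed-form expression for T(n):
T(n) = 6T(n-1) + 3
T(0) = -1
First-order linear non-homogeneous.
Homogeneous solution: T_h(n) = A·(6)^n.
Try constant particular solution T_p = K: K = 6K + 3 ⇒ K = - \frac{3}{5}.
General: T(n) = A·(6)^n - \frac{3}{5}.
Apply T(0) = -1: A - \frac{3}{5} = -1 ⇒ A = - \frac{2}{5}.
So T(n) = - \frac{2 \cdot 6^{n}}{5} - \frac{3}{5}.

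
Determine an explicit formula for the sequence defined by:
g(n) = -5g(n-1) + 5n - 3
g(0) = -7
First-order linear with linear forcing.
Homogeneous solution: g_h(n) = A·(-5)^n.
Try particular g_p(n) = pn + q. Substituting:
  pn + q = -5(p(n-1) + q) + 5n - 3.
Matching the n-coefficient: p = -5p + 5 ⇒ p = \frac{5}{6}.
Matching constants: q = 5p - 5q - 3 ⇒ q = \frac{7}{36}.
General: g(n) = A·(-5)^n + \frac{5 n}{6} + \frac{7}{36}.
Apply g(0) = -7: A + \frac{7}{36} = -7 ⇒ A = - \frac{259}{36}.
So g(n) = - \frac{259 \left(-5\right)^{n}}{36} + \frac{5 n}{6} + \frac{7}{36}.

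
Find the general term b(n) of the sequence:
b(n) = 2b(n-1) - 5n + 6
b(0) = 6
First-order linear with linear forcing.
Homogeneous solution: b_h(n) = A·(2)^n.
Try particular b_p(n) = pn + q. Substituting:
  pn + q = 2(p(n-1) + q) - 5n + 6.
Matching the n-coefficient: p = 2p - 5 ⇒ p = 5.
Matching constants: q = -2p + 2q + 6 ⇒ q = 4.
General: b(n) = A·(2)^n + 5 n + 4.
Apply b(0) = 6: A + 4 = 6 ⇒ A = 2.
So b(n) = 2 \cdot 2^{n} + 5 n + 4.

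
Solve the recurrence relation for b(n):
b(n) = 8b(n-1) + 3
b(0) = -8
First-order linear non-homogeneous.
Homogeneous solution: b_h(n) = A·(8)^n.
Try constant particular solution b_p = K: K = 8K + 3 ⇒ K = - \frac{3}{7}.
General: b(n) = A·(8)^n - \frac{3}{7}.
Apply b(0) = -8: A - \frac{3}{7} = -8 ⇒ A = - \frac{53}{7}.
So b(n) = - \frac{53 \cdot 8^{n}}{7} - \frac{3}{7}.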